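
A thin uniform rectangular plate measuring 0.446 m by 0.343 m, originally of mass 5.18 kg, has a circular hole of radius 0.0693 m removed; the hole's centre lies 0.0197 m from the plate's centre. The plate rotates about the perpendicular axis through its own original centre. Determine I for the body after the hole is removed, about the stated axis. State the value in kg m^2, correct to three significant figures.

0.135

Unpierced body about its centre: I₀ = (1/12)M(a²+b²) = (1/12)(5.18)[(0.446)² + (0.343)²] = 0.13665 kg m^2.
The removed disk has mass m = M·πr²/(ab) = (5.18)·π(0.0693)²/(0.446·0.343) = 0.51088 kg (same uniform areal density).
Its moment of inertia about the rotation axis (parallel-axis theorem): I_hole = (1/2)mr² + md² = (1/2)(0.51088)(0.0693)² + (0.51088)(0.0197)² = 0.001425 kg m^2.
Treating the hole as negative mass, I = I₀ − I_hole = 0.13665 − 0.001425 = 0.13523 kg m^2.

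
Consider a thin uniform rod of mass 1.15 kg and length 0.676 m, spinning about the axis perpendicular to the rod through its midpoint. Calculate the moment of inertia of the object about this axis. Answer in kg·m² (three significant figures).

I_cm = (1/12)ML² = (1/12)(1.15)(0.676)² = 0.043794 kg·m²; axis through the centre, so I = 0.043794 kg·m².

0.0438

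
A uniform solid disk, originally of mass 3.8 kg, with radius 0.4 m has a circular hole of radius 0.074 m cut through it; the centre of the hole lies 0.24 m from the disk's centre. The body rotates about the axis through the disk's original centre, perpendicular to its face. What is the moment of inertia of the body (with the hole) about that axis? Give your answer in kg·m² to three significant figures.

0.296

Unpierced body about its centre: I₀ = (1/2)MR² = (1/2)(3.8)(0.4)² = 0.304 kg·m².
The removed disk has mass m = M·(r/R)² = (3.8)(0.074/0.4)² = 0.13005 kg (same uniform areal density).
Its moment of inertia about the rotation axis (parallel-axis theorem): I_hole = (1/2)mr² + md² = (1/2)(0.13005)(0.074)² + (0.13005)(0.24)² = 0.0078473 kg·m².
Treating the hole as negative mass, I = I₀ − I_hole = 0.304 − 0.0078473 = 0.29615 kg·m².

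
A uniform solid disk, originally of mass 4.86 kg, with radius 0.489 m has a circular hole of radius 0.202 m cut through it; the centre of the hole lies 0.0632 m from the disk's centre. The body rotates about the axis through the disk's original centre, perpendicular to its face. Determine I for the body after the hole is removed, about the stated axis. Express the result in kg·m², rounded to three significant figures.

Unpierced body about its centre: I₀ = (1/2)MR² = (1/2)(4.86)(0.489)² = 0.58106 kg·m².
The removed disk has mass m = M·(r/R)² = (4.86)(0.202/0.489)² = 0.82932 kg (same uniform areal density).
Its moment of inertia about the rotation axis (parallel-axis theorem): I_hole = (1/2)mr² + md² = (1/2)(0.82932)(0.202)² + (0.82932)(0.0632)² = 0.020232 kg·m².
Treating the hole as negative mass, I = I₀ − I_hole = 0.58106 − 0.020232 = 0.56083 kg·m².

0.561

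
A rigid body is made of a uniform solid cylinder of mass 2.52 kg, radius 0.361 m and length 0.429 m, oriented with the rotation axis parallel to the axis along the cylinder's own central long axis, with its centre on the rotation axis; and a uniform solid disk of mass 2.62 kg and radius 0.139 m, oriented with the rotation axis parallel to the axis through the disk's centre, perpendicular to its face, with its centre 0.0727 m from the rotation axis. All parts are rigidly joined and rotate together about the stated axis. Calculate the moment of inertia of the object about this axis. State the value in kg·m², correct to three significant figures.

Solid cylinder: I_cm = (1/2)MR² = (1/2)(2.52)(0.361)² = 0.1642 kg·m²; axis through the centre, so I = 0.1642 kg·m².
Solid disk: I_cm = (1/2)MR² = (1/2)(2.62)(0.139)² = 0.025311 kg·m²; centre at d = 0.0727 m, so I = I_cm + Md² gives I = 0.025311 + (2.62)(0.0727)² = 0.039158 kg·m².
Total I = 0.1642 + 0.039158 = 0.20336 kg·m².

0.203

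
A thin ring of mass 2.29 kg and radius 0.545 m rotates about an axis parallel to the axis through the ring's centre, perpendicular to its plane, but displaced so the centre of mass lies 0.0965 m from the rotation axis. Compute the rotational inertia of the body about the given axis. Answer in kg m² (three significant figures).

0.702

I_cm = MR² = (2.29)(0.545)² = 0.68019 kg m²; centre at d = 0.0965 m, so I = I_cm + Md² gives I = 0.68019 + (2.29)(0.0965)² = 0.70151 kg m².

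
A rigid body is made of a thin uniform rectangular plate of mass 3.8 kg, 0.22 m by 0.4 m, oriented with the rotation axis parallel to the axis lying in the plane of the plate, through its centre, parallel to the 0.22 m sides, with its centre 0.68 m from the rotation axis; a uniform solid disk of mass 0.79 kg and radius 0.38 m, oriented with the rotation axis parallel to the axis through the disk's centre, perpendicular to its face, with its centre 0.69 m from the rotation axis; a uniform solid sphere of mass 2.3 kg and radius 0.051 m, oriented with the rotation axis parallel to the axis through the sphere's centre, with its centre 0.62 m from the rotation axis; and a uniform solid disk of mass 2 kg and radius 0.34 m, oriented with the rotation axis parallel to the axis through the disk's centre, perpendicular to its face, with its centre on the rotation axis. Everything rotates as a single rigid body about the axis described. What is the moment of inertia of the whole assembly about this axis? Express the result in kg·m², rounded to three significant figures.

Rectangular plate: I_cm = (1/12)Mb² = (1/12)(3.8)(0.4)² = 0.050667 kg·m²; centre at d = 0.68 m, so I = I_cm + Md² gives I = 0.050667 + (3.8)(0.68)² = 1.8078 kg·m².
Solid disk: I_cm = (1/2)MR² = (1/2)(0.79)(0.38)² = 0.057038 kg·m²; centre at d = 0.69 m, so I = I_cm + Md² gives I = 0.057038 + (0.79)(0.69)² = 0.43316 kg·m².
Solid sphere: I_cm = (2/5)MR² = (2/5)(2.3)(0.051)² = 0.0023929 kg·m²; centre at d = 0.62 m, so I = I_cm + Md² gives I = 0.0023929 + (2.3)(0.62)² = 0.88651 kg·m².
Solid disk: I_cm = (1/2)MR² = (1/2)(2)(0.34)² = 0.1156 kg·m²; axis through the centre, so I = 0.1156 kg·m².
Total I = 1.8078 + 0.43316 + 0.88651 + 0.1156 = 3.2431 kg·m².

3.24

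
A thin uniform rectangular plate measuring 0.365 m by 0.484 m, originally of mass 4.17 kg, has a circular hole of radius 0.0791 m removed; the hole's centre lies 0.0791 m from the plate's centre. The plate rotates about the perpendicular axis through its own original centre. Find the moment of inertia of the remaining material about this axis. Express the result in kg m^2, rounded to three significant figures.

0.123

Unpierced body about its centre: I₀ = (1/12)M(a²+b²) = (1/12)(4.17)[(0.365)² + (0.484)²] = 0.1277 kg m^2.
The removed disk has mass m = M·πr²/(ab) = (4.17)·π(0.0791)²/(0.365·0.484) = 0.46398 kg (same uniform areal density).
Its moment of inertia about the rotation axis (parallel-axis theorem): I_hole = (1/2)mr² + md² = (1/2)(0.46398)(0.0791)² + (0.46398)(0.0791)² = 0.0043546 kg m^2.
Treating the hole as negative mass, I = I₀ − I_hole = 0.1277 − 0.0043546 = 0.12335 kg m^2.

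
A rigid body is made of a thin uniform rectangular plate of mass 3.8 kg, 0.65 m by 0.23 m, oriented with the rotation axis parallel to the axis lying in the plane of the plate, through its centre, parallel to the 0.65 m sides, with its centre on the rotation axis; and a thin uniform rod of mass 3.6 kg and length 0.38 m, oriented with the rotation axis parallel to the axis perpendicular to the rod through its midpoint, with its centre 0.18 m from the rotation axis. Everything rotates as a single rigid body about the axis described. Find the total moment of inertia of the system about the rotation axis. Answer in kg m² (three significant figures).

Rectangular plate: I_cm = (1/12)Mb² = (1/12)(3.8)(0.23)² = 0.016752 kg m²; axis through the centre, so I = 0.016752 kg m².
Thin rod: I_cm = (1/12)ML² = (1/12)(3.6)(0.38)² = 0.04332 kg m²; centre at d = 0.18 m, so the parallel axis theorem gives I = 0.04332 + (3.6)(0.18)² = 0.15996 kg m².
Total I = 0.016752 + 0.15996 = 0.17671 kg m².

0.177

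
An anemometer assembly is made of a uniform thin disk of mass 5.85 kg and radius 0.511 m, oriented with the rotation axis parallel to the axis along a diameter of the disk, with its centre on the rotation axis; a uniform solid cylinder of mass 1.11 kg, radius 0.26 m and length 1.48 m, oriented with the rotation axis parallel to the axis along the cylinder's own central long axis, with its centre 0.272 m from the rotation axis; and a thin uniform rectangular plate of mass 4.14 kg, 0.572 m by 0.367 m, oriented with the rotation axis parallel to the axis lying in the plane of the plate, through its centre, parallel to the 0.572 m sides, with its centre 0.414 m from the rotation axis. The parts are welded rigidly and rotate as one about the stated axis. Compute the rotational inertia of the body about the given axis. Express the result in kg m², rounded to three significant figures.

Thin disk: I_cm = (1/4)MR² = (1/4)(5.85)(0.511)² = 0.38189 kg m²; axis through the centre, so I = 0.38189 kg m².
Solid cylinder: I_cm = (1/2)MR² = (1/2)(1.11)(0.26)² = 0.037518 kg m²; centre at d = 0.272 m, so the parallel axis theorem gives I = 0.037518 + (1.11)(0.272)² = 0.11964 kg m².
Rectangular plate: I_cm = (1/12)Mb² = (1/12)(4.14)(0.367)² = 0.046468 kg m²; centre at d = 0.414 m, so the parallel axis theorem gives I = 0.046468 + (4.14)(0.414)² = 0.75605 kg m².
Total I = 0.38189 + 0.11964 + 0.75605 = 1.2576 kg m².

1.26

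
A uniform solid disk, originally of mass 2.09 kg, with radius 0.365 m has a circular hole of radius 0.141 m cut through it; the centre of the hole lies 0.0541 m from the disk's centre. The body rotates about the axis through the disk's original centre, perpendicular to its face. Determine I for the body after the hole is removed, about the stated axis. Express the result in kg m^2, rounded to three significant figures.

0.135

Unpierced body about its centre: I₀ = (1/2)MR² = (1/2)(2.09)(0.365)² = 0.13922 kg m^2.
The removed disk has mass m = M·(r/R)² = (2.09)(0.141/0.365)² = 0.31189 kg (same uniform areal density).
Its moment of inertia about the rotation axis (parallel-axis theorem): I_hole = (1/2)mr² + md² = (1/2)(0.31189)(0.141)² + (0.31189)(0.0541)² = 0.0040132 kg m^2.
Treating the hole as negative mass, I = I₀ − I_hole = 0.13922 − 0.0040132 = 0.13521 kg m^2.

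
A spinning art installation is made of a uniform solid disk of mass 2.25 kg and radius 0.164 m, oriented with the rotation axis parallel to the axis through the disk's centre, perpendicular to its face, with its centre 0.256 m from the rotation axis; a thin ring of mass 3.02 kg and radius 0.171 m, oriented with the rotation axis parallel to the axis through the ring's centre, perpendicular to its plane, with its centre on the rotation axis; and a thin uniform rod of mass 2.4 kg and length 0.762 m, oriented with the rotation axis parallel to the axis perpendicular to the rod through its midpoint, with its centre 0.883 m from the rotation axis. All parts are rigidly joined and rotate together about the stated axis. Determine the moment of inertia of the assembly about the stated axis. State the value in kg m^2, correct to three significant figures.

2.25

Solid disk: I_cm = (1/2)MR² = (1/2)(2.25)(0.164)² = 0.030258 kg m^2; centre at d = 0.256 m, so the parallel axis theorem gives I = 0.030258 + (2.25)(0.256)² = 0.17771 kg m^2.
Thin ring: I_cm = MR² = (3.02)(0.171)² = 0.088308 kg m^2; axis through the centre, so I = 0.088308 kg m^2.
Thin rod: I_cm = (1/12)ML² = (1/12)(2.4)(0.762)² = 0.11613 kg m^2; centre at d = 0.883 m, so the parallel axis theorem gives I = 0.11613 + (2.4)(0.883)² = 1.9874 kg m^2.
Total I = 0.17771 + 0.088308 + 1.9874 = 2.2534 kg m^2.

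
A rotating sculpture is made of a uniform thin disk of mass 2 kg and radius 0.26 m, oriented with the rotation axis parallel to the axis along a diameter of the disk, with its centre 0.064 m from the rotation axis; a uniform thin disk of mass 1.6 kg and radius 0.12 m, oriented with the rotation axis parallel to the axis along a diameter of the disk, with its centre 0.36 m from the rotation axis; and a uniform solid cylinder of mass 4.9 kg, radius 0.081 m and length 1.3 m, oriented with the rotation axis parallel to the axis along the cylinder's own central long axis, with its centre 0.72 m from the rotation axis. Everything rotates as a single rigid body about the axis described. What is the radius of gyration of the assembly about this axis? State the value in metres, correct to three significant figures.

0.575

Thin disk: I_cm = (1/4)MR² = (1/4)(2)(0.26)² = 0.0338 kg m^2; centre at d = 0.064 m, so the parallel axis theorem gives I = 0.0338 + (2)(0.064)² = 0.041992 kg m^2.
Thin disk: I_cm = (1/4)MR² = (1/4)(1.6)(0.12)² = 0.00576 kg m^2; centre at d = 0.36 m, so the parallel axis theorem gives I = 0.00576 + (1.6)(0.36)² = 0.21312 kg m^2.
Solid cylinder: I_cm = (1/2)MR² = (1/2)(4.9)(0.081)² = 0.016074 kg m^2; centre at d = 0.72 m, so the parallel axis theorem gives I = 0.016074 + (4.9)(0.72)² = 2.5562 kg m^2.
Total I = 2.8113 kg m^2; total mass M = 8.5 kg.
k = √(I/M) = √(2.8113/8.5) = 0.57511 m.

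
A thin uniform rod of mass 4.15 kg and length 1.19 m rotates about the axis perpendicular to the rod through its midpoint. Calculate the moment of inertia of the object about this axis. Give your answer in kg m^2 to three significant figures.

I_cm = (1/12)ML² = (1/12)(4.15)(1.19)² = 0.48973 kg m^2; axis through the centre, so I = 0.48973 kg m^2.

0.490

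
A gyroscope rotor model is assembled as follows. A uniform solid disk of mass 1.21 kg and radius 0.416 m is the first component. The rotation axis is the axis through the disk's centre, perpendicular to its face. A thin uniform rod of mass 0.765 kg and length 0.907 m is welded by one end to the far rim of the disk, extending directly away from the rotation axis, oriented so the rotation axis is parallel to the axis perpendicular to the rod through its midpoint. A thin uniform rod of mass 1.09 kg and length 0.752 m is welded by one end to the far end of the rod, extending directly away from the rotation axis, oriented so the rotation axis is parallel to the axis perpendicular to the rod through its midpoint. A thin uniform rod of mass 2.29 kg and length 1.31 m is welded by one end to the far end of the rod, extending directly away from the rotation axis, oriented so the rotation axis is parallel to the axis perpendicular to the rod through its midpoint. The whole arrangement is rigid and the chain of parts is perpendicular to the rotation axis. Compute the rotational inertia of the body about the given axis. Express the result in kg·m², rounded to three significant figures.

Solid disk: I_cm = (1/2)MR² = (1/2)(1.21)(0.416)² = 0.1047 kg·m²; axis through the centre, so I = 0.1047 kg·m².
Thin rod: I_cm = (1/12)ML² = (1/12)(0.765)(0.907)² = 0.052444 kg·m²; centre at d = 0.416 + 0.4535 = 0.8695 m, so the parallel axis theorem gives I = 0.052444 + (0.765)(0.8695)² = 0.63081 kg·m².
Thin rod: I_cm = (1/12)ML² = (1/12)(1.09)(0.752)² = 0.051367 kg·m²; centre at d = 0.416 + 0.4535 + 0.4535 + 0.376 = 1.699 m, so the parallel axis theorem gives I = 0.051367 + (1.09)(1.699)² = 3.1978 kg·m².
Thin rod: I_cm = (1/12)ML² = (1/12)(2.29)(1.31)² = 0.32749 kg·m²; centre at d = 0.416 + 0.4535 + 0.4535 + 0.376 + 0.376 + 0.655 = 2.73 m, so the parallel axis theorem gives I = 0.32749 + (2.29)(2.73)² = 17.395 kg·m².
Total I = 0.1047 + 0.63081 + 3.1978 + 17.395 = 21.328 kg·m².

21.3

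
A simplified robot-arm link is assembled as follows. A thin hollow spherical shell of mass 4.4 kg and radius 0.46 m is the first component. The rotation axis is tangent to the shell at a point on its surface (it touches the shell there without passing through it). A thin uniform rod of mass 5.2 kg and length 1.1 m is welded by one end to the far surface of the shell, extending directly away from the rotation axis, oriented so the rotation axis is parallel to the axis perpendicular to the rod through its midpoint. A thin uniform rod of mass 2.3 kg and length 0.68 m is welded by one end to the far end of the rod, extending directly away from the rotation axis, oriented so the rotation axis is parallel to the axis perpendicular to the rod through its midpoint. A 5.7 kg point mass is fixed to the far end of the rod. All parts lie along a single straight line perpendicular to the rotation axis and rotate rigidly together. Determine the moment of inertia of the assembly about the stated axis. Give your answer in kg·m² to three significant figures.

67.8

Spherical shell: I_cm = (2/3)MR² = (2/3)(4.4)(0.46)² = 0.62069 kg·m²; centre at d = 0.46 m, so I = I_cm + Md² gives I = 0.62069 + (4.4)(0.46)² = 1.5517 kg·m².
Thin rod: I_cm = (1/12)ML² = (1/12)(5.2)(1.1)² = 0.52433 kg·m²; centre at d = 0.46 + 0.46 + 0.55 = 1.47 m, so I = I_cm + Md² gives I = 0.52433 + (5.2)(1.47)² = 11.761 kg·m².
Thin rod: I_cm = (1/12)ML² = (1/12)(2.3)(0.68)² = 0.088627 kg·m²; centre at d = 0.46 + 0.46 + 0.55 + 0.55 + 0.34 = 2.36 m, so I = I_cm + Md² gives I = 0.088627 + (2.3)(2.36)² = 12.899 kg·m².
Point mass: I_cm = 0; centre at d = 0.46 + 0.46 + 0.55 + 0.55 + 0.34 + 0.34 = 2.7 m, so I = I_cm + Md² gives I = 0 + (5.7)(2.7)² = 41.553 kg·m².
Total I = 1.5517 + 11.761 + 12.899 + 41.553 = 67.764 kg·m².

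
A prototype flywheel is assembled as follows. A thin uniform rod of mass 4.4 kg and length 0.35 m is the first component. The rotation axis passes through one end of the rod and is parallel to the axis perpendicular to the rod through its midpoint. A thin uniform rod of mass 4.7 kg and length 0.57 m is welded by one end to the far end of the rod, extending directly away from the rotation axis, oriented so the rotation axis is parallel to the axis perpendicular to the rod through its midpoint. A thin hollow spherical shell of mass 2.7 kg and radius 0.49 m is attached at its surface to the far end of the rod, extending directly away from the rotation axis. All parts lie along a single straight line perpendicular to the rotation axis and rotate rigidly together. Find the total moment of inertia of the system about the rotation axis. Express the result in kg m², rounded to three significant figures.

8.00

Thin rod: I_cm = (1/12)ML² = (1/12)(4.4)(0.35)² = 0.044917 kg m²; centre at d = 0.175 m, so the parallel axis theorem gives I = 0.044917 + (4.4)(0.175)² = 0.17967 kg m².
Thin rod: I_cm = (1/12)ML² = (1/12)(4.7)(0.57)² = 0.12725 kg m²; centre at d = 0.175 + 0.175 + 0.285 = 0.635 m, so the parallel axis theorem gives I = 0.12725 + (4.7)(0.635)² = 2.0224 kg m².
Spherical shell: I_cm = (2/3)MR² = (2/3)(2.7)(0.49)² = 0.43218 kg m²; centre at d = 0.175 + 0.175 + 0.285 + 0.285 + 0.49 = 1.41 m, so the parallel axis theorem gives I = 0.43218 + (2.7)(1.41)² = 5.8 kg m².
Total I = 0.17967 + 2.0224 + 5.8 = 8.0021 kg m².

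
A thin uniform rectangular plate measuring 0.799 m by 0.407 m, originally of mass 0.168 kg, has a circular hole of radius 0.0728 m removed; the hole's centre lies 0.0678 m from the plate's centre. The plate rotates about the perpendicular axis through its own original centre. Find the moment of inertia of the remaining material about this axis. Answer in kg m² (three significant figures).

Unpierced body about its centre: I₀ = (1/12)M(a²+b²) = (1/12)(0.168)[(0.799)² + (0.407)²] = 0.011257 kg m².
The removed disk has mass m = M·πr²/(ab) = (0.168)·π(0.0728)²/(0.799·0.407) = 0.0086016 kg (same uniform areal density).
Its moment of inertia about the rotation axis (parallel-axis theorem): I_hole = (1/2)mr² + md² = (1/2)(0.0086016)(0.0728)² + (0.0086016)(0.0678)² = 6.2334e-05 kg m².
Treating the hole as negative mass, I = I₀ − I_hole = 0.011257 − 6.2334e-05 = 0.011194 kg m².

0.0112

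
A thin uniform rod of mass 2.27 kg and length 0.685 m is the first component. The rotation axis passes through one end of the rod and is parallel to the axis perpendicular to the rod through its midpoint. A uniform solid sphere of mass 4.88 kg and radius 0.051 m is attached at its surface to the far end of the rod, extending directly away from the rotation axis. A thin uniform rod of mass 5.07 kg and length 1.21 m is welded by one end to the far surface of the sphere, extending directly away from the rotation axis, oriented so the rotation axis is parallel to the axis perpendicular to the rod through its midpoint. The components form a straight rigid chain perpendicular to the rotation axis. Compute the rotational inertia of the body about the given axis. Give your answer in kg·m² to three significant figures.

13.4

Thin rod: I_cm = (1/12)ML² = (1/12)(2.27)(0.685)² = 0.088762 kg·m²; centre at d = 0.3425 m, so the parallel axis theorem gives I = 0.088762 + (2.27)(0.3425)² = 0.35505 kg·m².
Solid sphere: I_cm = (2/5)MR² = (2/5)(4.88)(0.051)² = 0.0050772 kg·m²; centre at d = 0.3425 + 0.3425 + 0.051 = 0.736 m, so the parallel axis theorem gives I = 0.0050772 + (4.88)(0.736)² = 2.6486 kg·m².
Thin rod: I_cm = (1/12)ML² = (1/12)(5.07)(1.21)² = 0.61858 kg·m²; centre at d = 0.3425 + 0.3425 + 0.051 + 0.051 + 0.605 = 1.392 m, so the parallel axis theorem gives I = 0.61858 + (5.07)(1.392)² = 10.443 kg·m².
Total I = 0.35505 + 2.6486 + 10.443 = 13.446 kg·m².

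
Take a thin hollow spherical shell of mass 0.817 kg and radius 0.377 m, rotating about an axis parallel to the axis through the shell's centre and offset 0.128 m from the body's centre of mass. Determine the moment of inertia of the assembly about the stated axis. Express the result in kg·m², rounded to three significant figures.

I_cm = (2/3)MR² = (2/3)(0.817)(0.377)² = 0.077413 kg·m²; centre at d = 0.128 m, so I = I_cm + Md² gives I = 0.077413 + (0.817)(0.128)² = 0.090799 kg·m².

0.0908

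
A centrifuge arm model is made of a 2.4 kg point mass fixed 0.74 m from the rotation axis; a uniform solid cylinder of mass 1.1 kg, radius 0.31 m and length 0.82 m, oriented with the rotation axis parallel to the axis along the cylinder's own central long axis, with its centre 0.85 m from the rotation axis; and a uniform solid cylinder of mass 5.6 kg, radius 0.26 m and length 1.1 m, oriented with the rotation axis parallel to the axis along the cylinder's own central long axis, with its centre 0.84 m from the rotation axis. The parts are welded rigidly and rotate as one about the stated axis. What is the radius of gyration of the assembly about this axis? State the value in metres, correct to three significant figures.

0.832

Point mass: I_cm = 0; centre at d = 0.74 m, so the parallel axis theorem gives I = 0 + (2.4)(0.74)² = 1.3142 kg m^2.
Solid cylinder: I_cm = (1/2)MR² = (1/2)(1.1)(0.31)² = 0.052855 kg m^2; centre at d = 0.85 m, so the parallel axis theorem gives I = 0.052855 + (1.1)(0.85)² = 0.8476 kg m^2.
Solid cylinder: I_cm = (1/2)MR² = (1/2)(5.6)(0.26)² = 0.18928 kg m^2; centre at d = 0.84 m, so the parallel axis theorem gives I = 0.18928 + (5.6)(0.84)² = 4.1406 kg m^2.
Total I = 6.3025 kg m^2; total mass M = 9.1 kg.
k = √(I/M) = √(6.3025/9.1) = 0.83221 m.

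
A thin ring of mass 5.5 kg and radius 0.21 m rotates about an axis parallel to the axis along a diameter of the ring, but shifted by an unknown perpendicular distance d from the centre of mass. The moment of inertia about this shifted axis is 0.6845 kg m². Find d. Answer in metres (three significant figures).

0.320

About the centre-of-mass axis, I_cm = (1/2)MR² = (1/2)(5.5)(0.21)² = 0.12127 kg m².
Parallel axis theorem: I = I_cm + Md², so Md² = 0.6845 − 0.12127 = 0.56322 kg m².
d = √(0.56322 / 5.5) = 0.32001 m.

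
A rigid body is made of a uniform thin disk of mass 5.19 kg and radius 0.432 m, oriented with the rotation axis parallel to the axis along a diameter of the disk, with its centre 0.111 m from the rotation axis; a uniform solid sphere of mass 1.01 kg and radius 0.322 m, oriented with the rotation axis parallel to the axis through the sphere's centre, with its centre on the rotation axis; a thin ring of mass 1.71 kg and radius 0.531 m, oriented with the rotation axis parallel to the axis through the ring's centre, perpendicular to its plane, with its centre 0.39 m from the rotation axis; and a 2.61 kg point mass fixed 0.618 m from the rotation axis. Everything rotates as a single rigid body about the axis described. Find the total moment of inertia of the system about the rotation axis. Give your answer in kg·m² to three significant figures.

Thin disk: I_cm = (1/4)MR² = (1/4)(5.19)(0.432)² = 0.24214 kg·m²; centre at d = 0.111 m, so the parallel axis theorem gives I = 0.24214 + (5.19)(0.111)² = 0.30609 kg·m².
Solid sphere: I_cm = (2/5)MR² = (2/5)(1.01)(0.322)² = 0.041888 kg·m²; axis through the centre, so I = 0.041888 kg·m².
Thin ring: I_cm = MR² = (1.71)(0.531)² = 0.48215 kg·m²; centre at d = 0.39 m, so the parallel axis theorem gives I = 0.48215 + (1.71)(0.39)² = 0.74224 kg·m².
Point mass: I_cm = 0; centre at d = 0.618 m, so the parallel axis theorem gives I = 0 + (2.61)(0.618)² = 0.99682 kg·m².
Total I = 0.30609 + 0.041888 + 0.74224 + 0.99682 = 2.087 kg·m².

2.09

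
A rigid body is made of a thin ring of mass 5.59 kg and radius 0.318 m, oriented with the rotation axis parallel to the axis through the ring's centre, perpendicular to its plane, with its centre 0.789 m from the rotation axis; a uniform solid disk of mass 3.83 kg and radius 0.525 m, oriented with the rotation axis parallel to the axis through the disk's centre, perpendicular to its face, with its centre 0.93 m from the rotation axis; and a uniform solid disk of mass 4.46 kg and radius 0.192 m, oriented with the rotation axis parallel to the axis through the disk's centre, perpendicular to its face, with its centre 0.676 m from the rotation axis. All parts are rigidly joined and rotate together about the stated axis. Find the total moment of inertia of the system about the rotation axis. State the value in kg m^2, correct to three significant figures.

Thin ring: I_cm = MR² = (5.59)(0.318)² = 0.56528 kg m^2; centre at d = 0.789 m, so the parallel axis theorem gives I = 0.56528 + (5.59)(0.789)² = 4.0452 kg m^2.
Solid disk: I_cm = (1/2)MR² = (1/2)(3.83)(0.525)² = 0.52782 kg m^2; centre at d = 0.93 m, so the parallel axis theorem gives I = 0.52782 + (3.83)(0.93)² = 3.8404 kg m^2.
Solid disk: I_cm = (1/2)MR² = (1/2)(4.46)(0.192)² = 0.082207 kg m^2; centre at d = 0.676 m, so the parallel axis theorem gives I = 0.082207 + (4.46)(0.676)² = 2.1203 kg m^2.
Total I = 4.0452 + 3.8404 + 2.1203 = 10.006 kg m^2.

10.0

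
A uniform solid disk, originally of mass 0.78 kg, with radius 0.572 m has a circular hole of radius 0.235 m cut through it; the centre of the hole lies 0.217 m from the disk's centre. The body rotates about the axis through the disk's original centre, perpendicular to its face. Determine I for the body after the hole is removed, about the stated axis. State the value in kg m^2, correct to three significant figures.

0.118

Unpierced body about its centre: I₀ = (1/2)MR² = (1/2)(0.78)(0.572)² = 0.1276 kg m^2.
The removed disk has mass m = M·(r/R)² = (0.78)(0.235/0.572)² = 0.13166 kg (same uniform areal density).
Its moment of inertia about the rotation axis (parallel-axis theorem): I_hole = (1/2)mr² + md² = (1/2)(0.13166)(0.235)² + (0.13166)(0.217)² = 0.0098348 kg m^2.
Treating the hole as negative mass, I = I₀ − I_hole = 0.1276 − 0.0098348 = 0.11777 kg m^2.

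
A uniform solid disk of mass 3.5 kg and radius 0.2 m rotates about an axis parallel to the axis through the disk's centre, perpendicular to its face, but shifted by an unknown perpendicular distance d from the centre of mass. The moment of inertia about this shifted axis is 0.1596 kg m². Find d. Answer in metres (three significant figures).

About the centre-of-mass axis, I_cm = (1/2)MR² = (1/2)(3.5)(0.2)² = 0.07 kg m².
Parallel axis theorem: I = I_cm + Md², so Md² = 0.1596 − 0.07 = 0.0896 kg m².
d = √(0.0896 / 3.5) = 0.16 m.

0.160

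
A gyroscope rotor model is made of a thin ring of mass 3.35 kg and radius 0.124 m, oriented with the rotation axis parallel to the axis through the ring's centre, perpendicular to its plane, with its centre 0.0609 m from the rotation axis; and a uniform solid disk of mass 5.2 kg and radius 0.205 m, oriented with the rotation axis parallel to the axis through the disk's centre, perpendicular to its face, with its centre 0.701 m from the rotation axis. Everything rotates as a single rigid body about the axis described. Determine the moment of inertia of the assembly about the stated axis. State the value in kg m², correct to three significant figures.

2.73

Thin ring: I_cm = MR² = (3.35)(0.124)² = 0.05151 kg m²; centre at d = 0.0609 m, so the parallel axis theorem gives I = 0.05151 + (3.35)(0.0609)² = 0.063934 kg m².
Solid disk: I_cm = (1/2)MR² = (1/2)(5.2)(0.205)² = 0.10926 kg m²; centre at d = 0.701 m, so the parallel axis theorem gives I = 0.10926 + (5.2)(0.701)² = 2.6646 kg m².
Total I = 0.063934 + 2.6646 = 2.7285 kg m².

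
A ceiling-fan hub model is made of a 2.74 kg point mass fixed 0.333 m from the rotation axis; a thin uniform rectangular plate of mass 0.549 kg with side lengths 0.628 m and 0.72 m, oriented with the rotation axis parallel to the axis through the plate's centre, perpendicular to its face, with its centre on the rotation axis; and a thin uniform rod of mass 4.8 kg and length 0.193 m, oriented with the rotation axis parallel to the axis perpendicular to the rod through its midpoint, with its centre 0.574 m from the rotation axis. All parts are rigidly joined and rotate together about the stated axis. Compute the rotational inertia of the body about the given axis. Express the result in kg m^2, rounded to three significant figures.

1.94

Point mass: I_cm = 0; centre at d = 0.333 m, so the parallel axis theorem gives I = 0 + (2.74)(0.333)² = 0.30384 kg m^2.
Rectangular plate: I_cm = (1/12)M(a²+b²) = (1/12)(0.549)[(0.628)² + (0.72)²] = 0.04176 kg m^2; axis through the centre, so I = 0.04176 kg m^2.
Thin rod: I_cm = (1/12)ML² = (1/12)(4.8)(0.193)² = 0.0149 kg m^2; centre at d = 0.574 m, so the parallel axis theorem gives I = 0.0149 + (4.8)(0.574)² = 1.5964 kg m^2.
Total I = 0.30384 + 0.04176 + 1.5964 = 1.942 kg m^2.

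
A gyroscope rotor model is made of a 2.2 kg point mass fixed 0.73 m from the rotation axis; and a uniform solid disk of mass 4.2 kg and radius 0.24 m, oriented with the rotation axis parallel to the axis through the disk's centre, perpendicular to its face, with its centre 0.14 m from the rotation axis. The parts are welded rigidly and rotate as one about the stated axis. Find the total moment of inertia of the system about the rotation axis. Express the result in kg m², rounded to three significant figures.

1.38

Point mass: I_cm = 0; centre at d = 0.73 m, so I = I_cm + Md² gives I = 0 + (2.2)(0.73)² = 1.1724 kg m².
Solid disk: I_cm = (1/2)MR² = (1/2)(4.2)(0.24)² = 0.12096 kg m²; centre at d = 0.14 m, so I = I_cm + Md² gives I = 0.12096 + (4.2)(0.14)² = 0.20328 kg m².
Total I = 1.1724 + 0.20328 = 1.3757 kg m².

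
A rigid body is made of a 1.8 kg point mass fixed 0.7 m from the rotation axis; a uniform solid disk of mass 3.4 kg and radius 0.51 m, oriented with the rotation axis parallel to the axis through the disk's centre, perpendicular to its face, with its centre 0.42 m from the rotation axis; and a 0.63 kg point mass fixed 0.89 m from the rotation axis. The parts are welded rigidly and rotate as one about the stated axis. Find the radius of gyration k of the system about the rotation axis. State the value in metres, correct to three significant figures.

Point mass: I_cm = 0; centre at d = 0.7 m, so the parallel axis theorem gives I = 0 + (1.8)(0.7)² = 0.882 kg m^2.
Solid disk: I_cm = (1/2)MR² = (1/2)(3.4)(0.51)² = 0.44217 kg m^2; centre at d = 0.42 m, so the parallel axis theorem gives I = 0.44217 + (3.4)(0.42)² = 1.0419 kg m^2.
Point mass: I_cm = 0; centre at d = 0.89 m, so the parallel axis theorem gives I = 0 + (0.63)(0.89)² = 0.49902 kg m^2.
Total I = 2.423 kg m^2; total mass M = 5.83 kg.
k = √(I/M) = √(2.423/5.83) = 0.64467 m.

0.645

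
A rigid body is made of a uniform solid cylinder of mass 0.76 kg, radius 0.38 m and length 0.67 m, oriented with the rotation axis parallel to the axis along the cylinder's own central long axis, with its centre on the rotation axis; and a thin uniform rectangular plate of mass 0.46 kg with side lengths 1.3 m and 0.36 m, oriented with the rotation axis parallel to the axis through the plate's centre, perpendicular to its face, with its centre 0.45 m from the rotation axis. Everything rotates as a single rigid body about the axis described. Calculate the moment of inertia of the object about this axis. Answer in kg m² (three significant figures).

0.218

Solid cylinder: I_cm = (1/2)MR² = (1/2)(0.76)(0.38)² = 0.054872 kg m²; axis through the centre, so I = 0.054872 kg m².
Rectangular plate: I_cm = (1/12)M(a²+b²) = (1/12)(0.46)[(1.3)² + (0.36)²] = 0.069751 kg m²; centre at d = 0.45 m, so I = I_cm + Md² gives I = 0.069751 + (0.46)(0.45)² = 0.1629 kg m².
Total I = 0.054872 + 0.1629 = 0.21777 kg m².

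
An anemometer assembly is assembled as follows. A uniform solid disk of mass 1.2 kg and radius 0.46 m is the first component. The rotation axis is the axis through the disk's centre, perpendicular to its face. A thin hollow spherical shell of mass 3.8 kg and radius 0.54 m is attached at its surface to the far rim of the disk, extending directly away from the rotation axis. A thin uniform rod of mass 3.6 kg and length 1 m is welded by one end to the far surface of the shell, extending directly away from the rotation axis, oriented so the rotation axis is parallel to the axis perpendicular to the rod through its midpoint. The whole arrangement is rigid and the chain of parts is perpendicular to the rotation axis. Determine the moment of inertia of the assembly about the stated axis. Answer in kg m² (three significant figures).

Solid disk: I_cm = (1/2)MR² = (1/2)(1.2)(0.46)² = 0.12696 kg m²; axis through the centre, so I = 0.12696 kg m².
Spherical shell: I_cm = (2/3)MR² = (2/3)(3.8)(0.54)² = 0.73872 kg m²; centre at d = 0.46 + 0.54 = 1 m, so the parallel axis theorem gives I = 0.73872 + (3.8)(1)² = 4.5387 kg m².
Thin rod: I_cm = (1/12)ML² = (1/12)(3.6)(1)² = 0.3 kg m²; centre at d = 0.46 + 0.54 + 0.54 + 0.5 = 2.04 m, so the parallel axis theorem gives I = 0.3 + (3.6)(2.04)² = 15.282 kg m².
Total I = 0.12696 + 4.5387 + 15.282 = 19.947 kg m².

19.9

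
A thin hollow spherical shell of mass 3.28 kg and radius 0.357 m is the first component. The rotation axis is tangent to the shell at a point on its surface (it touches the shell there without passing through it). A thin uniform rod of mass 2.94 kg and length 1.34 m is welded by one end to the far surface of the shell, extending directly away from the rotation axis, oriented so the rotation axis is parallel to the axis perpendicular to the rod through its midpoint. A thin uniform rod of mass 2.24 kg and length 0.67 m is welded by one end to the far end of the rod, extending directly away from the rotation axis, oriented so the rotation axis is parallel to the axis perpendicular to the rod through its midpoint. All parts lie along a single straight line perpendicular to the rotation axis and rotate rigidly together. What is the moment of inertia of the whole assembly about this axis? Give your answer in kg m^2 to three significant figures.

Spherical shell: I_cm = (2/3)MR² = (2/3)(3.28)(0.357)² = 0.27869 kg m^2; centre at d = 0.357 m, so I = I_cm + Md² gives I = 0.27869 + (3.28)(0.357)² = 0.69672 kg m^2.
Thin rod: I_cm = (1/12)ML² = (1/12)(2.94)(1.34)² = 0.43992 kg m^2; centre at d = 0.357 + 0.357 + 0.67 = 1.384 m, so I = I_cm + Md² gives I = 0.43992 + (2.94)(1.384)² = 6.0714 kg m^2.
Thin rod: I_cm = (1/12)ML² = (1/12)(2.24)(0.67)² = 0.083795 kg m^2; centre at d = 0.357 + 0.357 + 0.67 + 0.67 + 0.335 = 2.389 m, so I = I_cm + Md² gives I = 0.083795 + (2.24)(2.389)² = 12.868 kg m^2.
Total I = 0.69672 + 6.0714 + 12.868 = 19.636 kg m^2.

19.6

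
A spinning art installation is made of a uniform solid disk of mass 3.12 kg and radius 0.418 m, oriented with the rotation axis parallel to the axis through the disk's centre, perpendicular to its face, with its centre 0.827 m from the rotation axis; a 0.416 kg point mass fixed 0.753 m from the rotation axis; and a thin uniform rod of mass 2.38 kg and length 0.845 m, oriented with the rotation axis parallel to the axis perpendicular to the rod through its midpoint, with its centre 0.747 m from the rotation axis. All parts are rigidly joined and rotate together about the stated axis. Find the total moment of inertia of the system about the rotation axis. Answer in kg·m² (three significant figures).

4.11

Solid disk: I_cm = (1/2)MR² = (1/2)(3.12)(0.418)² = 0.27257 kg·m²; centre at d = 0.827 m, so I = I_cm + Md² gives I = 0.27257 + (3.12)(0.827)² = 2.4064 kg·m².
Point mass: I_cm = 0; centre at d = 0.753 m, so I = I_cm + Md² gives I = 0 + (0.416)(0.753)² = 0.23588 kg·m².
Thin rod: I_cm = (1/12)ML² = (1/12)(2.38)(0.845)² = 0.14161 kg·m²; centre at d = 0.747 m, so I = I_cm + Md² gives I = 0.14161 + (2.38)(0.747)² = 1.4697 kg·m².
Total I = 2.4064 + 0.23588 + 1.4697 = 4.112 kg·m².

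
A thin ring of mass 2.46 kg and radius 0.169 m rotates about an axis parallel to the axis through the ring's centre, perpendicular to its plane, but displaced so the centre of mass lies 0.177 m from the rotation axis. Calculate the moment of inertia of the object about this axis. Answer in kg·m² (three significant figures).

I_cm = MR² = (2.46)(0.169)² = 0.07026 kg·m²; centre at d = 0.177 m, so the parallel axis theorem gives I = 0.07026 + (2.46)(0.177)² = 0.14733 kg·m².

0.147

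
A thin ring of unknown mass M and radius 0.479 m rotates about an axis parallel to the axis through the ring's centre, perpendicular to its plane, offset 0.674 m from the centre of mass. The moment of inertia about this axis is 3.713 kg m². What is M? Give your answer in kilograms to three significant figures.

I = I_cm + Md² = MR² + Md² = M·[1·(0.479)² + (0.674)²] = M·0.68372.
So M = 3.713 / 0.68372 = 5.4306 kg.

5.43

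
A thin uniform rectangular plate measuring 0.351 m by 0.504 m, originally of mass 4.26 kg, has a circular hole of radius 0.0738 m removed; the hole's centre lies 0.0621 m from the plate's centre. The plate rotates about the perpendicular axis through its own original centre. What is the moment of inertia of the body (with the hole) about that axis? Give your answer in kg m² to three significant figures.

0.131

Unpierced body about its centre: I₀ = (1/12)M(a²+b²) = (1/12)(4.26)[(0.351)² + (0.504)²] = 0.13391 kg m².
The removed disk has mass m = M·πr²/(ab) = (4.26)·π(0.0738)²/(0.351·0.504) = 0.41204 kg (same uniform areal density).
Its moment of inertia about the rotation axis (parallel-axis theorem): I_hole = (1/2)mr² + md² = (1/2)(0.41204)(0.0738)² + (0.41204)(0.0621)² = 0.002711 kg m².
Treating the hole as negative mass, I = I₀ − I_hole = 0.13391 − 0.002711 = 0.1312 kg m².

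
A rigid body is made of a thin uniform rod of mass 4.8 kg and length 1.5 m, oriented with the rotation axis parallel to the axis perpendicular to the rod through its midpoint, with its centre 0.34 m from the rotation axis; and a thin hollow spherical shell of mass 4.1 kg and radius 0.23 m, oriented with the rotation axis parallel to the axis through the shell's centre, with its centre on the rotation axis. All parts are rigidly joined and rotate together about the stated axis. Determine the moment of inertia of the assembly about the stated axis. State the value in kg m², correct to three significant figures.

1.60

Thin rod: I_cm = (1/12)ML² = (1/12)(4.8)(1.5)² = 0.9 kg m²; centre at d = 0.34 m, so the parallel axis theorem gives I = 0.9 + (4.8)(0.34)² = 1.4549 kg m².
Spherical shell: I_cm = (2/3)MR² = (2/3)(4.1)(0.23)² = 0.14459 kg m²; axis through the centre, so I = 0.14459 kg m².
Total I = 1.4549 + 0.14459 = 1.5995 kg m².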